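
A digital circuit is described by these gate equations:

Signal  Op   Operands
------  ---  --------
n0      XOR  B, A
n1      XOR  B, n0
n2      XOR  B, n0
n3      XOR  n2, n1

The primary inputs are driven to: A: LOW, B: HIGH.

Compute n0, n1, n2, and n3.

n0 = B XOR A = HIGH XOR LOW = HIGH
n1 = B XOR n0 = HIGH XOR HIGH = LOW
n2 = B XOR n0 = HIGH XOR HIGH = LOW
n3 = n2 XOR n1 = LOW XOR LOW = LOW

n0 = HIGH, n1 = LOW, n2 = LOW, n3 = LOW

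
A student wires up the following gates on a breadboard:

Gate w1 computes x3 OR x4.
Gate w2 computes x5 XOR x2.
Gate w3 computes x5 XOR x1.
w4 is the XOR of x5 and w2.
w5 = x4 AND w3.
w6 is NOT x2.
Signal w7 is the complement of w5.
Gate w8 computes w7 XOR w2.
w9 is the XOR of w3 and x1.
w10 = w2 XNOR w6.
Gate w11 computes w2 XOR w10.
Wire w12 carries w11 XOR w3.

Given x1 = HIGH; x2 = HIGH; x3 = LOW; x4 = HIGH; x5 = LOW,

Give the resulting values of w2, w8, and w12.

w2 = HIGH, w8 = HIGH, w12 = LOW

w2 = x5 XOR x2 = LOW XOR HIGH = HIGH
w3 = x5 XOR x1 = LOW XOR HIGH = HIGH
w5 = x4 AND w3 = HIGH AND HIGH = HIGH
w6 = NOT x2 = NOT HIGH = LOW
w7 = NOT w5 = NOT HIGH = LOW
w8 = w7 XOR w2 = LOW XOR HIGH = HIGH
w10 = w2 XNOR w6 = HIGH XNOR LOW = LOW
w11 = w2 XOR w10 = HIGH XOR LOW = HIGH
w12 = w11 XOR w3 = HIGH XOR HIGH = LOW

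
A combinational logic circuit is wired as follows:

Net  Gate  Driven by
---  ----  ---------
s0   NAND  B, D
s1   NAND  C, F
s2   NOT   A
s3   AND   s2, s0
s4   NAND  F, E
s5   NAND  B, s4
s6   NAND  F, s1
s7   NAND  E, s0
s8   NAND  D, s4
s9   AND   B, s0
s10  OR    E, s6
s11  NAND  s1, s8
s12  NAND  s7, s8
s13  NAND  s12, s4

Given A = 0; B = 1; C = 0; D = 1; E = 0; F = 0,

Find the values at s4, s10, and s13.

s0 = B NAND D = 1 NAND 1 = 0
s1 = C NAND F = 0 NAND 0 = 1
s4 = F NAND E = 0 NAND 0 = 1
s6 = F NAND s1 = 0 NAND 1 = 1
s7 = E NAND s0 = 0 NAND 0 = 1
s8 = D NAND s4 = 1 NAND 1 = 0
s10 = E OR s6 = 0 OR 1 = 1
s12 = s7 NAND s8 = 1 NAND 0 = 1
s13 = s12 NAND s4 = 1 NAND 1 = 0

s4 = 1, s10 = 1, s13 = 0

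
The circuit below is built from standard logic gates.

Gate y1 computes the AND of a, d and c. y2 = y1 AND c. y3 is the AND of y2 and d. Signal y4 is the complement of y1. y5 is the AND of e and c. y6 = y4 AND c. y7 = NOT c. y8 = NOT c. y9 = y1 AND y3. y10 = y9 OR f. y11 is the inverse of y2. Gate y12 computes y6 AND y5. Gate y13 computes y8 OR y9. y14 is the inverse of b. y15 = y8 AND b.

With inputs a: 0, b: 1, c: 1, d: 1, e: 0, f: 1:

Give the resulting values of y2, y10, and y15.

y2 = 0, y10 = 1, y15 = 0

y1 = a AND d AND c = 0 AND 1 AND 1 = 0
y2 = y1 AND c = 0 AND 1 = 0
y3 = y2 AND d = 0 AND 1 = 0
y8 = NOT c = NOT 1 = 0
y9 = y1 AND y3 = 0 AND 0 = 0
y10 = y9 OR f = 0 OR 1 = 1
y15 = y8 AND b = 0 AND 1 = 0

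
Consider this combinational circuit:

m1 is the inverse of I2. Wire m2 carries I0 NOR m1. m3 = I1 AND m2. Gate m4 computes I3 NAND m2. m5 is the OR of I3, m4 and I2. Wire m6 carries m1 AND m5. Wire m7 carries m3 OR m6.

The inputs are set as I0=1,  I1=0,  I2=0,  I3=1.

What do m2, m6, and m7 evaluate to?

m2 = 0  m6 = 1  m7 = 1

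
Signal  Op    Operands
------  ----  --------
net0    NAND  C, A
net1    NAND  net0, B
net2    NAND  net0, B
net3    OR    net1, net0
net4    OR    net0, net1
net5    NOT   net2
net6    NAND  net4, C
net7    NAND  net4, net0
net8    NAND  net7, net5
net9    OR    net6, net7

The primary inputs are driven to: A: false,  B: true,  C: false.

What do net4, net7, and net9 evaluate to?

net4 = true, net7 = false, net9 = true

net0 = C NAND A = false NAND false = true
net1 = net0 NAND B = true NAND true = false
net4 = net0 OR net1 = true OR false = true
net6 = net4 NAND C = true NAND false = true
net7 = net4 NAND net0 = true NAND true = false
net9 = net6 OR net7 = true OR false = true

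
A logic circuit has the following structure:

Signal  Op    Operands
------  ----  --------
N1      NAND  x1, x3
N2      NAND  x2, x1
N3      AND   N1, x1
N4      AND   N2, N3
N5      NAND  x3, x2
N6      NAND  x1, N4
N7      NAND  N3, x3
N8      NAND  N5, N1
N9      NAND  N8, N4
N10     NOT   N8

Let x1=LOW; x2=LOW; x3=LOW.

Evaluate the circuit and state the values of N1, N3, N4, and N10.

N1 = x1 NAND x3 = LOW NAND LOW = HIGH
N2 = x2 NAND x1 = LOW NAND LOW = HIGH
N3 = N1 AND x1 = HIGH AND LOW = LOW
N4 = N2 AND N3 = HIGH AND LOW = LOW
N5 = x3 NAND x2 = LOW NAND LOW = HIGH
N8 = N5 NAND N1 = HIGH NAND HIGH = LOW
N10 = NOT N8 = NOT LOW = HIGH

N1 = HIGH, N3 = LOW, N4 = LOW, N10 = HIGH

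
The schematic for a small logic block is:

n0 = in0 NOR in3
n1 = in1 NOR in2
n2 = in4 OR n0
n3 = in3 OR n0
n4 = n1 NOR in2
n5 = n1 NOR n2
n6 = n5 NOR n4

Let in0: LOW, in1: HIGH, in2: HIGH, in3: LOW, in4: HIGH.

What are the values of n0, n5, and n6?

n0 = in0 NOR in3 = LOW NOR LOW = HIGH
n1 = in1 NOR in2 = HIGH NOR HIGH = LOW
n2 = in4 OR n0 = HIGH OR HIGH = HIGH
n4 = n1 NOR in2 = LOW NOR HIGH = LOW
n5 = n1 NOR n2 = LOW NOR HIGH = LOW
n6 = n5 NOR n4 = LOW NOR LOW = HIGH

n0 = HIGH, n5 = LOW, n6 = HIGH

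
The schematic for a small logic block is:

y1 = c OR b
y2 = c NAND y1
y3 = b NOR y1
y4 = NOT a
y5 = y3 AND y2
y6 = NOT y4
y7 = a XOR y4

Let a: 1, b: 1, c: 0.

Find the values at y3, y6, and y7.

y3 = 0; y6 = 1; y7 = 1

y1 = c OR b = 0 OR 1 = 1
y3 = b NOR y1 = 1 NOR 1 = 0
y4 = NOT a = NOT 1 = 0
y6 = NOT y4 = NOT 0 = 1
y7 = a XOR y4 = 1 XOR 0 = 1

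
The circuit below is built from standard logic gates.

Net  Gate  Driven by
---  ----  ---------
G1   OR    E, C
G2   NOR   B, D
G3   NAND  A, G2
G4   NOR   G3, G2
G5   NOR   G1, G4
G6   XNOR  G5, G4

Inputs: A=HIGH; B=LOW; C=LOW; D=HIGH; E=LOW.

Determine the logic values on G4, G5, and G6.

G4 = LOW  G5 = HIGH  G6 = LOW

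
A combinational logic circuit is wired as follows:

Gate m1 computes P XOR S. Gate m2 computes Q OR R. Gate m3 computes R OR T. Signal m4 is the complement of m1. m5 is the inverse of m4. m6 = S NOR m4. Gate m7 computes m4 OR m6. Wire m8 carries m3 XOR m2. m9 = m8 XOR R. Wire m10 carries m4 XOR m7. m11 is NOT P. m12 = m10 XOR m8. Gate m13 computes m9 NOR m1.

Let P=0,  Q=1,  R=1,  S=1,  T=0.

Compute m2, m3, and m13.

m1 = P XOR S = 0 XOR 1 = 1
m2 = Q OR R = 1 OR 1 = 1
m3 = R OR T = 1 OR 0 = 1
m8 = m3 XOR m2 = 1 XOR 1 = 0
m9 = m8 XOR R = 0 XOR 1 = 1
m13 = m9 NOR m1 = 1 NOR 1 = 0

m2 = 1; m3 = 1; m13 = 0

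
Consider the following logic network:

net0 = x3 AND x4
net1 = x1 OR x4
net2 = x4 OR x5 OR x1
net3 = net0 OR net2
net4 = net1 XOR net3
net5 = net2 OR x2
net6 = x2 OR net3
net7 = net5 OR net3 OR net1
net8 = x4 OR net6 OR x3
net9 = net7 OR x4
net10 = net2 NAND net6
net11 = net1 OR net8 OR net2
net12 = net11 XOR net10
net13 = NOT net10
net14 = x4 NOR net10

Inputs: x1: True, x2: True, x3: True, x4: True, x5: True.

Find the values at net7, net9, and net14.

net0 = x3 AND x4 = True AND True = True
net1 = x1 OR x4 = True OR True = True
net2 = x4 OR x5 OR x1 = True OR True OR True = True
net3 = net0 OR net2 = True OR True = True
net5 = net2 OR x2 = True OR True = True
net6 = x2 OR net3 = True OR True = True
net7 = net5 OR net3 OR net1 = True OR True OR True = True
net9 = net7 OR x4 = True OR True = True
net10 = net2 NAND net6 = True NAND True = False
net14 = x4 NOR net10 = True NOR False = False

net7 = True  net9 = True  net14 = False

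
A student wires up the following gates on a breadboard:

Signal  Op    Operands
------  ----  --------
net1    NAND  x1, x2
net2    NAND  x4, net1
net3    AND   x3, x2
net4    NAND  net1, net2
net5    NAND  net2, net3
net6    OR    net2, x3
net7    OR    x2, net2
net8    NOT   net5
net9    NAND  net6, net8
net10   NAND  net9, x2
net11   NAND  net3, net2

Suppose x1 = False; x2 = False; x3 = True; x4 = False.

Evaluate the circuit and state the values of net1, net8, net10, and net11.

net1 = x1 NAND x2 = False NAND False = True
net2 = x4 NAND net1 = False NAND True = True
net3 = x3 AND x2 = True AND False = False
net5 = net2 NAND net3 = True NAND False = True
net6 = net2 OR x3 = True OR True = True
net8 = NOT net5 = NOT True = False
net9 = net6 NAND net8 = True NAND False = True
net10 = net9 NAND x2 = True NAND False = True
net11 = net3 NAND net2 = False NAND True = True

net1 = True, net8 = False, net10 = True, net11 = True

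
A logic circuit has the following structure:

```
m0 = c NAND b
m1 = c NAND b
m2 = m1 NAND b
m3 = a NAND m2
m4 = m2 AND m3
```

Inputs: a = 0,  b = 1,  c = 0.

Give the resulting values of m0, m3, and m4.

m0 = c NAND b = 0 NAND 1 = 1
m1 = c NAND b = 0 NAND 1 = 1
m2 = m1 NAND b = 1 NAND 1 = 0
m3 = a NAND m2 = 0 NAND 0 = 1
m4 = m2 AND m3 = 0 AND 1 = 0

m0 = 1; m3 = 1; m4 = 0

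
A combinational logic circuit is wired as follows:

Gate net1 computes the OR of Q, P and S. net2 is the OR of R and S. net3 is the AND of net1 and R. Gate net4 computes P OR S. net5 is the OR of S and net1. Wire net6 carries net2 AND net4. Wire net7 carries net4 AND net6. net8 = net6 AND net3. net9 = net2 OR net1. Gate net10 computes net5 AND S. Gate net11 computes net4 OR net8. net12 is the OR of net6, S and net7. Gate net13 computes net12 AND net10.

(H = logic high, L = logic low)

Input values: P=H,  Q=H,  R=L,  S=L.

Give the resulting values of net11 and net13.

net1 = Q OR P OR S = H OR H OR L = H
net2 = R OR S = L OR L = L
net3 = net1 AND R = H AND L = L
net4 = P OR S = H OR L = H
net5 = S OR net1 = L OR H = H
net6 = net2 AND net4 = L AND H = L
net7 = net4 AND net6 = H AND L = L
net8 = net6 AND net3 = L AND L = L
net10 = net5 AND S = H AND L = L
net11 = net4 OR net8 = H OR L = H
net12 = net6 OR S OR net7 = L OR L OR L = L
net13 = net12 AND net10 = L AND L = L

net11 = H, net13 = L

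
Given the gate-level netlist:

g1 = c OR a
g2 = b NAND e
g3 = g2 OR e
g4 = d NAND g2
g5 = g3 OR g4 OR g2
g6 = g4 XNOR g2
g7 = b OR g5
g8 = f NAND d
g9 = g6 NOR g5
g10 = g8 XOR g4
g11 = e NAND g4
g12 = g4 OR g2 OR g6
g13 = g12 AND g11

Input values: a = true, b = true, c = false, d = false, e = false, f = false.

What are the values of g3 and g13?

g2 = b NAND e = true NAND false = true
g3 = g2 OR e = true OR false = true
g4 = d NAND g2 = false NAND true = true
g6 = g4 XNOR g2 = true XNOR true = true
g11 = e NAND g4 = false NAND true = true
g12 = g4 OR g2 OR g6 = true OR true OR true = true
g13 = g12 AND g11 = true AND true = true

g3 = true  g13 = true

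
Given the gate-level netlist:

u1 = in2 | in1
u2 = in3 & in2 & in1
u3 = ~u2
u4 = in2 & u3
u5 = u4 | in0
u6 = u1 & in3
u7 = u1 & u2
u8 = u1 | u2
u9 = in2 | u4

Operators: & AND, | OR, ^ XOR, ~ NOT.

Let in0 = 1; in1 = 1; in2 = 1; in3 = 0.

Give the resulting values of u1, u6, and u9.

u1 = 1  u6 = 0  u9 = 1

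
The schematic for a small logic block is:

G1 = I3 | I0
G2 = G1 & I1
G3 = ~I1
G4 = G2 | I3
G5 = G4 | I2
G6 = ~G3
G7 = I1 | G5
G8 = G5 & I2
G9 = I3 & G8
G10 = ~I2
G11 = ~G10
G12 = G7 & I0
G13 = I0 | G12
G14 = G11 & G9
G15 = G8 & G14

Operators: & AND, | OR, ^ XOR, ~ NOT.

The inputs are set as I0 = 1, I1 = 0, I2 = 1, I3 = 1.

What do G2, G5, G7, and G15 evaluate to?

G2 = 0  G5 = 1  G7 = 1  G15 = 1

G1 = I3 OR I0 = 1 OR 1 = 1
G2 = G1 AND I1 = 1 AND 0 = 0
G4 = G2 OR I3 = 0 OR 1 = 1
G5 = G4 OR I2 = 1 OR 1 = 1
G7 = I1 OR G5 = 0 OR 1 = 1
G8 = G5 AND I2 = 1 AND 1 = 1
G9 = I3 AND G8 = 1 AND 1 = 1
G10 = NOT I2 = NOT 1 = 0
G11 = NOT G10 = NOT 0 = 1
G14 = G11 AND G9 = 1 AND 1 = 1
G15 = G8 AND G14 = 1 AND 1 = 1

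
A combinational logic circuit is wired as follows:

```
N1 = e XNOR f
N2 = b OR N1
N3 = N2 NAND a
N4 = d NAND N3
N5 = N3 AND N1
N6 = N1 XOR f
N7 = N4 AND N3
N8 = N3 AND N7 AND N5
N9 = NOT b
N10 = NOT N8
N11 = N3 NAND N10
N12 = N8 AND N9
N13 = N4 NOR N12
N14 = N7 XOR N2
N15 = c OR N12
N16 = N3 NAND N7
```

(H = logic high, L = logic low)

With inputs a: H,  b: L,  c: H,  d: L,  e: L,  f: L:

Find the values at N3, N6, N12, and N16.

N1 = e XNOR f = L XNOR L = H
N2 = b OR N1 = L OR H = H
N3 = N2 NAND a = H NAND H = L
N4 = d NAND N3 = L NAND L = H
N5 = N3 AND N1 = L AND H = L
N6 = N1 XOR f = H XOR L = H
N7 = N4 AND N3 = H AND L = L
N8 = N3 AND N7 AND N5 = L AND L AND L = L
N9 = NOT b = NOT L = H
N12 = N8 AND N9 = L AND H = L
N16 = N3 NAND N7 = L NAND L = H

N3 = L, N6 = H, N12 = L, N16 = H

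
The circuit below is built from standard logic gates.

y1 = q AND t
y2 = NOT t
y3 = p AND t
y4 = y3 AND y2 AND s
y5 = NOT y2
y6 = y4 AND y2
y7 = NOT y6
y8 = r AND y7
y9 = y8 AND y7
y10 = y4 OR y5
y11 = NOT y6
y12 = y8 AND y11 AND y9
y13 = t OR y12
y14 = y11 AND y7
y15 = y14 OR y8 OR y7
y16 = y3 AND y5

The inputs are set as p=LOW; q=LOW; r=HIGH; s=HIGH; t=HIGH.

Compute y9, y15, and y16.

y9 = HIGH, y15 = HIGH, y16 = LOW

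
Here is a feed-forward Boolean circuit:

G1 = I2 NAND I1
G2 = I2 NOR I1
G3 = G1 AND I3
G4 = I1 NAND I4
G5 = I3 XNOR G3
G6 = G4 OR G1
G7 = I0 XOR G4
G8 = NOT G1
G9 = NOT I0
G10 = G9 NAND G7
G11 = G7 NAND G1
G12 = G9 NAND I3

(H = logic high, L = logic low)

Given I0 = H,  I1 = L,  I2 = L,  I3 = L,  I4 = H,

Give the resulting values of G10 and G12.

G10 = H  G12 = H

G4 = I1 NAND I4 = L NAND H = H
G7 = I0 XOR G4 = H XOR H = L
G9 = NOT I0 = NOT H = L
G10 = G9 NAND G7 = L NAND L = H
G12 = G9 NAND I3 = L NAND L = H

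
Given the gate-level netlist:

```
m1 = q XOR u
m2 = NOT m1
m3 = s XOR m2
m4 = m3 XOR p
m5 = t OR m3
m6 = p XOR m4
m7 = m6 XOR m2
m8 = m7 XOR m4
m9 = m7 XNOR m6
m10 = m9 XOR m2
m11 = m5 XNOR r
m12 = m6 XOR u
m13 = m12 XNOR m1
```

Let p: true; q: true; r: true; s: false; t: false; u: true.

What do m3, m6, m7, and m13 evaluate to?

m3 = true  m6 = true  m7 = false  m13 = true

m1 = q XOR u = true XOR true = false
m2 = NOT m1 = NOT false = true
m3 = s XOR m2 = false XOR true = true
m4 = m3 XOR p = true XOR true = false
m6 = p XOR m4 = true XOR false = true
m7 = m6 XOR m2 = true XOR true = false
m12 = m6 XOR u = true XOR true = false
m13 = m12 XNOR m1 = false XNOR false = true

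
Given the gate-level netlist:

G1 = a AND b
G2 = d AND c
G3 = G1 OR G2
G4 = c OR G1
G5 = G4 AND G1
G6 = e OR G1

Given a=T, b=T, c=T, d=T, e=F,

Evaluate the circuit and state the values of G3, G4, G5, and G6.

G3 = T, G4 = T, G5 = T, G6 = T

G1 = a AND b = T AND T = T
G2 = d AND c = T AND T = T
G3 = G1 OR G2 = T OR T = T
G4 = c OR G1 = T OR T = T
G5 = G4 AND G1 = T AND T = T
G6 = e OR G1 = F OR T = T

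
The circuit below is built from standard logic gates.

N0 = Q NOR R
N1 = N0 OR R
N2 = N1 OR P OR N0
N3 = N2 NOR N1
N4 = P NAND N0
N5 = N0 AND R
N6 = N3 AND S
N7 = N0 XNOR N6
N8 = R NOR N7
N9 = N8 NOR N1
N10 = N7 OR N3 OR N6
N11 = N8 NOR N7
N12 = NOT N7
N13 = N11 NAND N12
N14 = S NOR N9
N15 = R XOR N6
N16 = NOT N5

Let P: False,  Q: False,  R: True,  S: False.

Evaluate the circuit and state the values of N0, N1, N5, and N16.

N0 = False, N1 = True, N5 = False, N16 = True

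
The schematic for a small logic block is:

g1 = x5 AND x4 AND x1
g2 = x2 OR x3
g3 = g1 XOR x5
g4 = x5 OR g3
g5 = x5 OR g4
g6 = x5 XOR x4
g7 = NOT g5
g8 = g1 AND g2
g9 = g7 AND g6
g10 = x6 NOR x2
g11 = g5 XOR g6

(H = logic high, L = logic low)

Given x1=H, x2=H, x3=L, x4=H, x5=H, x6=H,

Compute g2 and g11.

g2 = H, g11 = H

g1 = x5 AND x4 AND x1 = H AND H AND H = H
g2 = x2 OR x3 = H OR L = H
g3 = g1 XOR x5 = H XOR H = L
g4 = x5 OR g3 = H OR L = H
g5 = x5 OR g4 = H OR H = H
g6 = x5 XOR x4 = H XOR H = L
g11 = g5 XOR g6 = H XOR L = H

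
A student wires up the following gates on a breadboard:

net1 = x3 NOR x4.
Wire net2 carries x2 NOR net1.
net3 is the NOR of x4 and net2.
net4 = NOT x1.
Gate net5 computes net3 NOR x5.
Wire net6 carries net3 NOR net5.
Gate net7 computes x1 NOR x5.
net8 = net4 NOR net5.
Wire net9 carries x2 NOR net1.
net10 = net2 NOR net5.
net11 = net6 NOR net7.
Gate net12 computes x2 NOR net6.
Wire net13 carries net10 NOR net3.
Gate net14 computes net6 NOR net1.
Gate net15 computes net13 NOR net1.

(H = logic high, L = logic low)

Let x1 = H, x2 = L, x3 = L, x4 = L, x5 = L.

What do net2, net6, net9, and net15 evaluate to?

net1 = x3 NOR x4 = L NOR L = H
net2 = x2 NOR net1 = L NOR H = L
net3 = x4 NOR net2 = L NOR L = H
net5 = net3 NOR x5 = H NOR L = L
net6 = net3 NOR net5 = H NOR L = L
net9 = x2 NOR net1 = L NOR H = L
net10 = net2 NOR net5 = L NOR L = H
net13 = net10 NOR net3 = H NOR H = L
net15 = net13 NOR net1 = L NOR H = L

net2 = L  net6 = L  net9 = L  net15 = L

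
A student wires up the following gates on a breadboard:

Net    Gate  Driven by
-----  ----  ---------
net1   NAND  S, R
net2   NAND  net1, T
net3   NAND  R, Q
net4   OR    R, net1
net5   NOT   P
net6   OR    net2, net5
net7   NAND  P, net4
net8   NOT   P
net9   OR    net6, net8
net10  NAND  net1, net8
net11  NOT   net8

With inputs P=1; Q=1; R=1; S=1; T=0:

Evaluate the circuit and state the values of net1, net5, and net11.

net1 = 0; net5 = 0; net11 = 1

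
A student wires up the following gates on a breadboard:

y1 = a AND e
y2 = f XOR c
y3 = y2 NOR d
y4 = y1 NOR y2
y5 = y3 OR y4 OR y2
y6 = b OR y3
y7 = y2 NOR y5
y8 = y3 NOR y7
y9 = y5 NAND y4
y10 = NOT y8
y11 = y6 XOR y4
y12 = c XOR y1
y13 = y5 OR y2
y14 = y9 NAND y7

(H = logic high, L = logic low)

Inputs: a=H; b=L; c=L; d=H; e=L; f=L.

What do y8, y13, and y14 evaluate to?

y1 = a AND e = H AND L = L
y2 = f XOR c = L XOR L = L
y3 = y2 NOR d = L NOR H = L
y4 = y1 NOR y2 = L NOR L = H
y5 = y3 OR y4 OR y2 = L OR H OR L = H
y7 = y2 NOR y5 = L NOR H = L
y8 = y3 NOR y7 = L NOR L = H
y9 = y5 NAND y4 = H NAND H = L
y13 = y5 OR y2 = H OR L = H
y14 = y9 NAND y7 = L NAND L = H

y8 = H, y13 = H, y14 = H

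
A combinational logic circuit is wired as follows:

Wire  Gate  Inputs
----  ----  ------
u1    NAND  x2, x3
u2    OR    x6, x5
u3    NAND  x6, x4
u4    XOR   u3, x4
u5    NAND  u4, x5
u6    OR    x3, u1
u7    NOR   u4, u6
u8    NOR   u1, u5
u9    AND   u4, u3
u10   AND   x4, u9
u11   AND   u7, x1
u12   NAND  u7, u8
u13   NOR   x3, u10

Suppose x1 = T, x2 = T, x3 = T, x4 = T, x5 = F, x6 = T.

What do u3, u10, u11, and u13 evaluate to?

u1 = x2 NAND x3 = T NAND T = F
u3 = x6 NAND x4 = T NAND T = F
u4 = u3 XOR x4 = F XOR T = T
u6 = x3 OR u1 = T OR F = T
u7 = u4 NOR u6 = T NOR T = F
u9 = u4 AND u3 = T AND F = F
u10 = x4 AND u9 = T AND F = F
u11 = u7 AND x1 = F AND T = F
u13 = x3 NOR u10 = T NOR F = F

u3 = F  u10 = F  u11 = F  u13 = F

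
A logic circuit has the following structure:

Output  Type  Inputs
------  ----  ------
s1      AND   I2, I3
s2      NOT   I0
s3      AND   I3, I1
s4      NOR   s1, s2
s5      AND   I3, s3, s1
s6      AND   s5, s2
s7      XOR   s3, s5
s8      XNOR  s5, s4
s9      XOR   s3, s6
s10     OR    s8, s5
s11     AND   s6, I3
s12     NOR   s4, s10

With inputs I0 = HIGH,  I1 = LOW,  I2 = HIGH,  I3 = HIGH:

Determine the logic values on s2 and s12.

s1 = I2 AND I3 = HIGH AND HIGH = HIGH
s2 = NOT I0 = NOT HIGH = LOW
s3 = I3 AND I1 = HIGH AND LOW = LOW
s4 = s1 NOR s2 = HIGH NOR LOW = LOW
s5 = I3 AND s3 AND s1 = HIGH AND LOW AND HIGH = LOW
s8 = s5 XNOR s4 = LOW XNOR LOW = HIGH
s10 = s8 OR s5 = HIGH OR LOW = HIGH
s12 = s4 NOR s10 = LOW NOR HIGH = LOW

s2 = LOW  s12 = LOW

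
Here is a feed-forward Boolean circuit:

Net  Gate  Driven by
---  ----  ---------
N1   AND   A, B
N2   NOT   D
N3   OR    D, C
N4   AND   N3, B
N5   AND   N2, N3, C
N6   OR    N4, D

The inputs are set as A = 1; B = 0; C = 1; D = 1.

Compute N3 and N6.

N3 = 1; N6 = 1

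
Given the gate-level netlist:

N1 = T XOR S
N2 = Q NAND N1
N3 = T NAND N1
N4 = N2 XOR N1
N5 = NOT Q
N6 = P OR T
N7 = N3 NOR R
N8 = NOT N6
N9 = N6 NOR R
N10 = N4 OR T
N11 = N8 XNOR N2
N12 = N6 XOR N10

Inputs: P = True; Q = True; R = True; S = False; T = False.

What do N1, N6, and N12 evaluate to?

N1 = False; N6 = True; N12 = False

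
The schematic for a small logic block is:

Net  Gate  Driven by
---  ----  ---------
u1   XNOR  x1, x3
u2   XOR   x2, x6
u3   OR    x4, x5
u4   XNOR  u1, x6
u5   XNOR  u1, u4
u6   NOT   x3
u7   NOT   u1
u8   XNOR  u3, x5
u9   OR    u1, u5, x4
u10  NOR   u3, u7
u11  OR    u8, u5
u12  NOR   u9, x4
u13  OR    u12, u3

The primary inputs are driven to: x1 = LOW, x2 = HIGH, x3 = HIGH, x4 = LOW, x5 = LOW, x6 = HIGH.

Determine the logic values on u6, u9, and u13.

u6 = LOW, u9 = HIGH, u13 = LOW

u1 = x1 XNOR x3 = LOW XNOR HIGH = LOW
u3 = x4 OR x5 = LOW OR LOW = LOW
u4 = u1 XNOR x6 = LOW XNOR HIGH = LOW
u5 = u1 XNOR u4 = LOW XNOR LOW = HIGH
u6 = NOT x3 = NOT HIGH = LOW
u9 = u1 OR u5 OR x4 = LOW OR HIGH OR LOW = HIGH
u12 = u9 NOR x4 = HIGH NOR LOW = LOW
u13 = u12 OR u3 = LOW OR LOW = LOW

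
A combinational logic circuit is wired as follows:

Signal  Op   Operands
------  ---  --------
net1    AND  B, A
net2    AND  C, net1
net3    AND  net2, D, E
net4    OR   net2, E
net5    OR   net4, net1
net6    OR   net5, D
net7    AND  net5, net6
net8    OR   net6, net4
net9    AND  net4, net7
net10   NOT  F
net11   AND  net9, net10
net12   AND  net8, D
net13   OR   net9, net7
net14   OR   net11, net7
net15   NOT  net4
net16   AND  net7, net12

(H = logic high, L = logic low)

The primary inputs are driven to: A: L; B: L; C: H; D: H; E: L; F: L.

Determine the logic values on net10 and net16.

net1 = B AND A = L AND L = L
net2 = C AND net1 = H AND L = L
net4 = net2 OR E = L OR L = L
net5 = net4 OR net1 = L OR L = L
net6 = net5 OR D = L OR H = H
net7 = net5 AND net6 = L AND H = L
net8 = net6 OR net4 = H OR L = H
net10 = NOT F = NOT L = H
net12 = net8 AND D = H AND H = H
net16 = net7 AND net12 = L AND H = L

net10 = H  net16 = L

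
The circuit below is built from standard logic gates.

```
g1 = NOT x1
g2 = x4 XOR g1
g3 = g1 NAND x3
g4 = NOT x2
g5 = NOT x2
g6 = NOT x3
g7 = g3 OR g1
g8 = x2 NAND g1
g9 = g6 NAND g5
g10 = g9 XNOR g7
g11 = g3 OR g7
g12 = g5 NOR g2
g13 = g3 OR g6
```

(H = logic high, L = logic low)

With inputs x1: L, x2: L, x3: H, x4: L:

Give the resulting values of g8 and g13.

g1 = NOT x1 = NOT L = H
g3 = g1 NAND x3 = H NAND H = L
g6 = NOT x3 = NOT H = L
g8 = x2 NAND g1 = L NAND H = H
g13 = g3 OR g6 = L OR L = L

g8 = H, g13 = L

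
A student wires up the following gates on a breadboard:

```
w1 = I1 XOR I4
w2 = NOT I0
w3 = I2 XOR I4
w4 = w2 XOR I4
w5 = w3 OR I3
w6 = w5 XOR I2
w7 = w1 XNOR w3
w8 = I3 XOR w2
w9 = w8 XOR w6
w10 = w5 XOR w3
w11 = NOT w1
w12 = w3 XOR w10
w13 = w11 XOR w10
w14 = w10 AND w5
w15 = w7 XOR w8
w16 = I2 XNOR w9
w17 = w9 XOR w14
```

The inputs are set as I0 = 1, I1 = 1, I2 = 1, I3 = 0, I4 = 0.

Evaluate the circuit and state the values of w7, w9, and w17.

w7 = 1, w9 = 0, w17 = 0

w1 = I1 XOR I4 = 1 XOR 0 = 1
w2 = NOT I0 = NOT 1 = 0
w3 = I2 XOR I4 = 1 XOR 0 = 1
w5 = w3 OR I3 = 1 OR 0 = 1
w6 = w5 XOR I2 = 1 XOR 1 = 0
w7 = w1 XNOR w3 = 1 XNOR 1 = 1
w8 = I3 XOR w2 = 0 XOR 0 = 0
w9 = w8 XOR w6 = 0 XOR 0 = 0
w10 = w5 XOR w3 = 1 XOR 1 = 0
w14 = w10 AND w5 = 0 AND 1 = 0
w17 = w9 XOR w14 = 0 XOR 0 = 0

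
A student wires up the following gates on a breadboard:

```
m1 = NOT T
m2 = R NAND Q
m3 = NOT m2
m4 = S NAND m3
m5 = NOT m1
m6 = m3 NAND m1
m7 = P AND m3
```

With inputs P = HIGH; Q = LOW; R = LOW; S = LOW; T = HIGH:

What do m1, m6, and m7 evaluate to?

m1 = NOT T = NOT HIGH = LOW
m2 = R NAND Q = LOW NAND LOW = HIGH
m3 = NOT m2 = NOT HIGH = LOW
m6 = m3 NAND m1 = LOW NAND LOW = HIGH
m7 = P AND m3 = HIGH AND LOW = LOW

m1 = LOW, m6 = HIGH, m7 = LOW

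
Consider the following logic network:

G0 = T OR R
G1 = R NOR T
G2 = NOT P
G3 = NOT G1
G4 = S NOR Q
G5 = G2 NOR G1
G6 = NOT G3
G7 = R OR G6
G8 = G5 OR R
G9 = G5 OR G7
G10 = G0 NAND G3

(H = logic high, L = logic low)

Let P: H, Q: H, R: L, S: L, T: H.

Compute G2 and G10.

G0 = T OR R = H OR L = H
G1 = R NOR T = L NOR H = L
G2 = NOT P = NOT H = L
G3 = NOT G1 = NOT L = H
G10 = G0 NAND G3 = H NAND H = L

G2 = L; G10 = L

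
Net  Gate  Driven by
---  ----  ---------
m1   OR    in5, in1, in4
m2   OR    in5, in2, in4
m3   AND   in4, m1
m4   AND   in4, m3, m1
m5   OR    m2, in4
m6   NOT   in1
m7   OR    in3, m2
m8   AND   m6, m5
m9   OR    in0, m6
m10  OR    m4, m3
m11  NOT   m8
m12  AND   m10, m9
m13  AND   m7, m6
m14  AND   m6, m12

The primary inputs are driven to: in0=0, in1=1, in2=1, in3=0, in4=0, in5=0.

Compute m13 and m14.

m13 = 0  m14 = 0

m1 = in5 OR in1 OR in4 = 0 OR 1 OR 0 = 1
m2 = in5 OR in2 OR in4 = 0 OR 1 OR 0 = 1
m3 = in4 AND m1 = 0 AND 1 = 0
m4 = in4 AND m3 AND m1 = 0 AND 0 AND 1 = 0
m6 = NOT in1 = NOT 1 = 0
m7 = in3 OR m2 = 0 OR 1 = 1
m9 = in0 OR m6 = 0 OR 0 = 0
m10 = m4 OR m3 = 0 OR 0 = 0
m12 = m10 AND m9 = 0 AND 0 = 0
m13 = m7 AND m6 = 1 AND 0 = 0
m14 = m6 AND m12 = 0 AND 0 = 0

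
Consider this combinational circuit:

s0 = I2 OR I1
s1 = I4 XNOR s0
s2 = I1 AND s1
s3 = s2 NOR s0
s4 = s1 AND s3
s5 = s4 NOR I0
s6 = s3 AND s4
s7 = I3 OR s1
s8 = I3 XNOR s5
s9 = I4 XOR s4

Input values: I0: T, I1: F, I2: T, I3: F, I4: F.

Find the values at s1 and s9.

s1 = F, s9 = F

s0 = I2 OR I1 = T OR F = T
s1 = I4 XNOR s0 = F XNOR T = F
s2 = I1 AND s1 = F AND F = F
s3 = s2 NOR s0 = F NOR T = F
s4 = s1 AND s3 = F AND F = F
s9 = I4 XOR s4 = F XOR F = F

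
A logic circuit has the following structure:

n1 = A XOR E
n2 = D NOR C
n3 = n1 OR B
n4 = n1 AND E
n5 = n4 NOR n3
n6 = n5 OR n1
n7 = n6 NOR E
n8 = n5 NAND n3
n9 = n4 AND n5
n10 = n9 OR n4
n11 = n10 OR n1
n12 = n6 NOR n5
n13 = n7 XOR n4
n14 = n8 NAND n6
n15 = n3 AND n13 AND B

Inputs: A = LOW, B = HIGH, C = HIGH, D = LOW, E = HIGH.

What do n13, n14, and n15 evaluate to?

n13 = HIGH  n14 = LOW  n15 = HIGH

n1 = A XOR E = LOW XOR HIGH = HIGH
n3 = n1 OR B = HIGH OR HIGH = HIGH
n4 = n1 AND E = HIGH AND HIGH = HIGH
n5 = n4 NOR n3 = HIGH NOR HIGH = LOW
n6 = n5 OR n1 = LOW OR HIGH = HIGH
n7 = n6 NOR E = HIGH NOR HIGH = LOW
n8 = n5 NAND n3 = LOW NAND HIGH = HIGH
n13 = n7 XOR n4 = LOW XOR HIGH = HIGH
n14 = n8 NAND n6 = HIGH NAND HIGH = LOW
n15 = n3 AND n13 AND B = HIGH AND HIGH AND HIGH = HIGH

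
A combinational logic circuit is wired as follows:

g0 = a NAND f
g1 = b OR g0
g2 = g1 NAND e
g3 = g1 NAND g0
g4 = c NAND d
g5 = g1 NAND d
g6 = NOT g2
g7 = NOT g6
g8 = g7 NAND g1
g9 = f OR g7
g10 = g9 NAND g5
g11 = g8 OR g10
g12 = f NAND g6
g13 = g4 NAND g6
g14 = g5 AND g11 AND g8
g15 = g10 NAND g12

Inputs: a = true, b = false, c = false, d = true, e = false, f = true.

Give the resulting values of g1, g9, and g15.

g1 = false, g9 = true, g15 = true

g0 = a NAND f = true NAND true = false
g1 = b OR g0 = false OR false = false
g2 = g1 NAND e = false NAND false = true
g5 = g1 NAND d = false NAND true = true
g6 = NOT g2 = NOT true = false
g7 = NOT g6 = NOT false = true
g9 = f OR g7 = true OR true = true
g10 = g9 NAND g5 = true NAND true = false
g12 = f NAND g6 = true NAND false = true
g15 = g10 NAND g12 = false NAND true = true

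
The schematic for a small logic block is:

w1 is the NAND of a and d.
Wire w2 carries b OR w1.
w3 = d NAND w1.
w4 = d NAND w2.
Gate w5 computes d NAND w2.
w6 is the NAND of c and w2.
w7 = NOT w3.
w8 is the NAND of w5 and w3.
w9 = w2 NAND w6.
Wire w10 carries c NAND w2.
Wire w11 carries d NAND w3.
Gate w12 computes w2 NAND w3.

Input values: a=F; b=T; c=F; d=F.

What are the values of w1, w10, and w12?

w1 = a NAND d = F NAND F = T
w2 = b OR w1 = T OR T = T
w3 = d NAND w1 = F NAND T = T
w10 = c NAND w2 = F NAND T = T
w12 = w2 NAND w3 = T NAND T = F

w1 = T  w10 = T  w12 = F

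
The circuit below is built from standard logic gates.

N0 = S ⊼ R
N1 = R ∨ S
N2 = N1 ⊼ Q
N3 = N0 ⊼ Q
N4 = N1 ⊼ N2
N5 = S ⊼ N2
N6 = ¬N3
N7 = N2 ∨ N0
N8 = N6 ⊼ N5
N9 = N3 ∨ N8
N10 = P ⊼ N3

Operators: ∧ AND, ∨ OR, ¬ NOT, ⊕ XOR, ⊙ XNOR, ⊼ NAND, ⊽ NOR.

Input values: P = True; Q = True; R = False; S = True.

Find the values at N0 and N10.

N0 = S NAND R = True NAND False = True
N3 = N0 NAND Q = True NAND True = False
N10 = P NAND N3 = True NAND False = True

N0 = True, N10 = True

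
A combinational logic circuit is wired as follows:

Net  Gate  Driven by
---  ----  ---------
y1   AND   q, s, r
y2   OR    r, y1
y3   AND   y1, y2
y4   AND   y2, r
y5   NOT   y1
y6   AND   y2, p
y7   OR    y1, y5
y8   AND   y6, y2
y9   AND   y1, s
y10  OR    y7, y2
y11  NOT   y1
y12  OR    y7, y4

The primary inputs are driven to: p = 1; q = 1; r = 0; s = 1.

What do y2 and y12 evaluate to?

y2 = 0, y12 = 1

y1 = q AND s AND r = 1 AND 1 AND 0 = 0
y2 = r OR y1 = 0 OR 0 = 0
y4 = y2 AND r = 0 AND 0 = 0
y5 = NOT y1 = NOT 0 = 1
y7 = y1 OR y5 = 0 OR 1 = 1
y12 = y7 OR y4 = 1 OR 0 = 1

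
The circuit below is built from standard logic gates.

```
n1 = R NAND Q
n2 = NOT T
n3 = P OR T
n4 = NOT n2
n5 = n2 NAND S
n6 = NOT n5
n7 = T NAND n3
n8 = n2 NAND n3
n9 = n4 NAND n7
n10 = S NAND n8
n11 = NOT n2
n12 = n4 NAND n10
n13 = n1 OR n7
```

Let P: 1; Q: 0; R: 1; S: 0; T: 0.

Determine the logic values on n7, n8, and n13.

n1 = R NAND Q = 1 NAND 0 = 1
n2 = NOT T = NOT 0 = 1
n3 = P OR T = 1 OR 0 = 1
n7 = T NAND n3 = 0 NAND 1 = 1
n8 = n2 NAND n3 = 1 NAND 1 = 0
n13 = n1 OR n7 = 1 OR 1 = 1

n7 = 1; n8 = 0; n13 = 1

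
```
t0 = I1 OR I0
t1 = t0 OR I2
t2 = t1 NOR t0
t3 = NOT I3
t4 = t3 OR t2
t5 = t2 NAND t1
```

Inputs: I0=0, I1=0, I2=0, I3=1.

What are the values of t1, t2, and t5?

t0 = I1 OR I0 = 0 OR 0 = 0
t1 = t0 OR I2 = 0 OR 0 = 0
t2 = t1 NOR t0 = 0 NOR 0 = 1
t5 = t2 NAND t1 = 1 NAND 0 = 1

t1 = 0, t2 = 1, t5 = 1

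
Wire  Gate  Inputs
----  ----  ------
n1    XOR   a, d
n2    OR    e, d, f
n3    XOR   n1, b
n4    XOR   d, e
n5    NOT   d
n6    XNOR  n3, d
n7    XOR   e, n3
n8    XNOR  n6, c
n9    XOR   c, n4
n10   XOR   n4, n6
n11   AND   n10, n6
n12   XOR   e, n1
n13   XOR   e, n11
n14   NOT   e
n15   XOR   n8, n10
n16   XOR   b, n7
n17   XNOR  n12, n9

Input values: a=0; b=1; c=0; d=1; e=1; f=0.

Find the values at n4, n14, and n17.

n1 = a XOR d = 0 XOR 1 = 1
n4 = d XOR e = 1 XOR 1 = 0
n9 = c XOR n4 = 0 XOR 0 = 0
n12 = e XOR n1 = 1 XOR 1 = 0
n14 = NOT e = NOT 1 = 0
n17 = n12 XNOR n9 = 0 XNOR 0 = 1

n4 = 0  n14 = 0  n17 = 1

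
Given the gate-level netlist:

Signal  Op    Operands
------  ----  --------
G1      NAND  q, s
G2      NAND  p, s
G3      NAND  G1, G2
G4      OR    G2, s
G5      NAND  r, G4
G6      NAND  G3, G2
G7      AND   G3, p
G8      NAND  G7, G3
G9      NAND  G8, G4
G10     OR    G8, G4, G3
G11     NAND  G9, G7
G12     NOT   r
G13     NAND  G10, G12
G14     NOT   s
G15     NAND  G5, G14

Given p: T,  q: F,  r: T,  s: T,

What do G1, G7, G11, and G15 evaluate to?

G1 = T; G7 = T; G11 = F; G15 = T

G1 = q NAND s = F NAND T = T
G2 = p NAND s = T NAND T = F
G3 = G1 NAND G2 = T NAND F = T
G4 = G2 OR s = F OR T = T
G5 = r NAND G4 = T NAND T = F
G7 = G3 AND p = T AND T = T
G8 = G7 NAND G3 = T NAND T = F
G9 = G8 NAND G4 = F NAND T = T
G11 = G9 NAND G7 = T NAND T = F
G14 = NOT s = NOT T = F
G15 = G5 NAND G14 = F NAND F = T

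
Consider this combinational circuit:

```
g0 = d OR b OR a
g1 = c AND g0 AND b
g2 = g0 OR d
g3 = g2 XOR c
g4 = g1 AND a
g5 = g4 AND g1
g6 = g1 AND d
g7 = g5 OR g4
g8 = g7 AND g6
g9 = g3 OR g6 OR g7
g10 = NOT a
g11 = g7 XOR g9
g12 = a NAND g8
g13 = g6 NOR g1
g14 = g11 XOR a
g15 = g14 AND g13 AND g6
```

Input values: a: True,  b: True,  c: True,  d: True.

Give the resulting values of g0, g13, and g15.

g0 = True; g13 = False; g15 = False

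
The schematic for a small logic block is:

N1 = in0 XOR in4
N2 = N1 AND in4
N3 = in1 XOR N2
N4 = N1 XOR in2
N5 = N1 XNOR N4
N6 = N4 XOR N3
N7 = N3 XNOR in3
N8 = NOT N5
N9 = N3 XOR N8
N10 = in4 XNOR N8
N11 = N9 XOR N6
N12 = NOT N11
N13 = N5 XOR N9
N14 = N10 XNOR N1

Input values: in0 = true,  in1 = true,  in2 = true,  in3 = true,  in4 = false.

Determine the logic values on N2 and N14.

N1 = in0 XOR in4 = true XOR false = true
N2 = N1 AND in4 = true AND false = false
N4 = N1 XOR in2 = true XOR true = false
N5 = N1 XNOR N4 = true XNOR false = false
N8 = NOT N5 = NOT false = true
N10 = in4 XNOR N8 = false XNOR true = false
N14 = N10 XNOR N1 = false XNOR true = false

N2 = false, N14 = false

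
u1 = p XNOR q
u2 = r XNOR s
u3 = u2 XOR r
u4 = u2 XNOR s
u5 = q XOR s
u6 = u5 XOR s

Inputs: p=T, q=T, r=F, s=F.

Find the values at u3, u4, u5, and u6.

u2 = r XNOR s = F XNOR F = T
u3 = u2 XOR r = T XOR F = T
u4 = u2 XNOR s = T XNOR F = F
u5 = q XOR s = T XOR F = T
u6 = u5 XOR s = T XOR F = T

u3 = T, u4 = F, u5 = T, u6 = T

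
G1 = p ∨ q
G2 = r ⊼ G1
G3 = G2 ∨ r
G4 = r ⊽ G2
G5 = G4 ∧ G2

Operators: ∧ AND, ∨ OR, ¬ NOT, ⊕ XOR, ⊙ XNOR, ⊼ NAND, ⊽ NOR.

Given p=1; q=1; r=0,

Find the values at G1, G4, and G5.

G1 = 1, G4 = 0, G5 = 0

G1 = p OR q = 1 OR 1 = 1
G2 = r NAND G1 = 0 NAND 1 = 1
G4 = r NOR G2 = 0 NOR 1 = 0
G5 = G4 AND G2 = 0 AND 1 = 0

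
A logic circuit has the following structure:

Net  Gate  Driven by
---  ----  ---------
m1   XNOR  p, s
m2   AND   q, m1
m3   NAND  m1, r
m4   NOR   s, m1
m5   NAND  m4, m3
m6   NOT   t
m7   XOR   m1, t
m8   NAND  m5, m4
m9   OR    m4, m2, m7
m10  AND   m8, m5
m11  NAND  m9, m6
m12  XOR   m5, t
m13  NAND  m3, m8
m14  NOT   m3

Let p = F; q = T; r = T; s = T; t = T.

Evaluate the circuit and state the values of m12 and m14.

m12 = F  m14 = F

m1 = p XNOR s = F XNOR T = F
m3 = m1 NAND r = F NAND T = T
m4 = s NOR m1 = T NOR F = F
m5 = m4 NAND m3 = F NAND T = T
m12 = m5 XOR t = T XOR T = F
m14 = NOT m3 = NOT T = F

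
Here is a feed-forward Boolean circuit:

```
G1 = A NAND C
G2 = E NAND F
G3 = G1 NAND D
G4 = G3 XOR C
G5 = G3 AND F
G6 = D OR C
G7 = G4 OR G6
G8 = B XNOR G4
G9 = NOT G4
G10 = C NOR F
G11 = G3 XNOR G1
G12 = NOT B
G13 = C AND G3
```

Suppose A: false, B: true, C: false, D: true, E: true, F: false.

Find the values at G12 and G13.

G1 = A NAND C = false NAND false = true
G3 = G1 NAND D = true NAND true = false
G12 = NOT B = NOT true = false
G13 = C AND G3 = false AND false = false

G12 = false  G13 = false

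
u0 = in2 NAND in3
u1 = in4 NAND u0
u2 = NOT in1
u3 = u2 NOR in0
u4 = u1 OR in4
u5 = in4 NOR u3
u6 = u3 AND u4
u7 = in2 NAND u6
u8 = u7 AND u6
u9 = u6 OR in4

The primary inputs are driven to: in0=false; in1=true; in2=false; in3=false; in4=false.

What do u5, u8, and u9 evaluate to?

u5 = false, u8 = true, u9 = true

u0 = in2 NAND in3 = false NAND false = true
u1 = in4 NAND u0 = false NAND true = true
u2 = NOT in1 = NOT true = false
u3 = u2 NOR in0 = false NOR false = true
u4 = u1 OR in4 = true OR false = true
u5 = in4 NOR u3 = false NOR true = false
u6 = u3 AND u4 = true AND true = true
u7 = in2 NAND u6 = false NAND true = true
u8 = u7 AND u6 = true AND true = true
u9 = u6 OR in4 = true OR false = true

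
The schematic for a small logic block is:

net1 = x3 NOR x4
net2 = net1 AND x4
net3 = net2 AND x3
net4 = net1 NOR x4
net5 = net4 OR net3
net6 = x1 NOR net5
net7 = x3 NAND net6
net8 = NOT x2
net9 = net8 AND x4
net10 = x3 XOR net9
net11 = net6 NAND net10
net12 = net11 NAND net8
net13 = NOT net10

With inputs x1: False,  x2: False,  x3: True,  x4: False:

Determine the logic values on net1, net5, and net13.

net1 = False; net5 = True; net13 = False

net1 = x3 NOR x4 = True NOR False = False
net2 = net1 AND x4 = False AND False = False
net3 = net2 AND x3 = False AND True = False
net4 = net1 NOR x4 = False NOR False = True
net5 = net4 OR net3 = True OR False = True
net8 = NOT x2 = NOT False = True
net9 = net8 AND x4 = True AND False = False
net10 = x3 XOR net9 = True XOR False = True
net13 = NOT net10 = NOT True = False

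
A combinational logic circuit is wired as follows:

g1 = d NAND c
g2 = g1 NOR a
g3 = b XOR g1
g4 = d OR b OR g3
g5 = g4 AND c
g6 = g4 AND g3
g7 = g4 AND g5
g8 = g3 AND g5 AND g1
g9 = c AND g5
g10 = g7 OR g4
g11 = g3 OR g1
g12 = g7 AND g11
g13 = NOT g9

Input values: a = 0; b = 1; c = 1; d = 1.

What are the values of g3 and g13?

g3 = 1; g13 = 0

g1 = d NAND c = 1 NAND 1 = 0
g3 = b XOR g1 = 1 XOR 0 = 1
g4 = d OR b OR g3 = 1 OR 1 OR 1 = 1
g5 = g4 AND c = 1 AND 1 = 1
g9 = c AND g5 = 1 AND 1 = 1
g13 = NOT g9 = NOT 1 = 0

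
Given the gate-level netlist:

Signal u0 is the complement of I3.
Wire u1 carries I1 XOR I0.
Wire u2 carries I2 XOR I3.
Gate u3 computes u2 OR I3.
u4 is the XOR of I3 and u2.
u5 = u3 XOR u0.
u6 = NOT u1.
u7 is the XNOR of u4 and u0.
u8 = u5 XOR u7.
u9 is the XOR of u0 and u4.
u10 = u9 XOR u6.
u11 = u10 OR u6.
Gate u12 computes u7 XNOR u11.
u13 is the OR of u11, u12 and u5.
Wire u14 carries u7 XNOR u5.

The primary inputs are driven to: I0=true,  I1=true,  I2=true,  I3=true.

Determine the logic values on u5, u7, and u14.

u5 = true  u7 = false  u14 = false

u0 = NOT I3 = NOT true = false
u2 = I2 XOR I3 = true XOR true = false
u3 = u2 OR I3 = false OR true = true
u4 = I3 XOR u2 = true XOR false = true
u5 = u3 XOR u0 = true XOR false = true
u7 = u4 XNOR u0 = true XNOR false = false
u14 = u7 XNOR u5 = false XNOR true = false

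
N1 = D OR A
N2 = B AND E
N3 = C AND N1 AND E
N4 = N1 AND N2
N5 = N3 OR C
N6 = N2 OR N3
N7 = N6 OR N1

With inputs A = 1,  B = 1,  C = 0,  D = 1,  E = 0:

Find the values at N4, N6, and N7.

N1 = D OR A = 1 OR 1 = 1
N2 = B AND E = 1 AND 0 = 0
N3 = C AND N1 AND E = 0 AND 1 AND 0 = 0
N4 = N1 AND N2 = 1 AND 0 = 0
N6 = N2 OR N3 = 0 OR 0 = 0
N7 = N6 OR N1 = 0 OR 1 = 1

N4 = 0, N6 = 0, N7 = 1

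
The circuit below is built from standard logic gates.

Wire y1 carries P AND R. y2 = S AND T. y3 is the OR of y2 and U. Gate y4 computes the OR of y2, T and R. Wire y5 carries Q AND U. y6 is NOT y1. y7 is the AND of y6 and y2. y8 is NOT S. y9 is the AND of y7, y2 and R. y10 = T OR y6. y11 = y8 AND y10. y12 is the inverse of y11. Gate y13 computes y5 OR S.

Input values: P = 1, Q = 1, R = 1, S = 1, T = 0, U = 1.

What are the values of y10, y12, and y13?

y10 = 0  y12 = 1  y13 = 1

y1 = P AND R = 1 AND 1 = 1
y5 = Q AND U = 1 AND 1 = 1
y6 = NOT y1 = NOT 1 = 0
y8 = NOT S = NOT 1 = 0
y10 = T OR y6 = 0 OR 0 = 0
y11 = y8 AND y10 = 0 AND 0 = 0
y12 = NOT y11 = NOT 0 = 1
y13 = y5 OR S = 1 OR 1 = 1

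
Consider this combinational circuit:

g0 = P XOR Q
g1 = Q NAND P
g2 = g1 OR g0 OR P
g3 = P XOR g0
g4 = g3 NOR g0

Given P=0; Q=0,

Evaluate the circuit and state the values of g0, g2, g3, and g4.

g0 = 0  g2 = 1  g3 = 0  g4 = 1

g0 = P XOR Q = 0 XOR 0 = 0
g1 = Q NAND P = 0 NAND 0 = 1
g2 = g1 OR g0 OR P = 1 OR 0 OR 0 = 1
g3 = P XOR g0 = 0 XOR 0 = 0
g4 = g3 NOR g0 = 0 NOR 0 = 1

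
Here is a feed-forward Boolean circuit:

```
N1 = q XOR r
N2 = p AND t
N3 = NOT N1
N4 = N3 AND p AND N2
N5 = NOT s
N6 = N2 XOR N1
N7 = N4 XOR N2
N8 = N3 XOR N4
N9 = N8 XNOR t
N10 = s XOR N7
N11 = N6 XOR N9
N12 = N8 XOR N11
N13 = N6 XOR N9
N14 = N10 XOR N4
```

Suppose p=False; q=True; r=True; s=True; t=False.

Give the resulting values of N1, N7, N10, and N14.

N1 = q XOR r = True XOR True = False
N2 = p AND t = False AND False = False
N3 = NOT N1 = NOT False = True
N4 = N3 AND p AND N2 = True AND False AND False = False
N7 = N4 XOR N2 = False XOR False = False
N10 = s XOR N7 = True XOR False = True
N14 = N10 XOR N4 = True XOR False = True

N1 = False, N7 = False, N10 = True, N14 = True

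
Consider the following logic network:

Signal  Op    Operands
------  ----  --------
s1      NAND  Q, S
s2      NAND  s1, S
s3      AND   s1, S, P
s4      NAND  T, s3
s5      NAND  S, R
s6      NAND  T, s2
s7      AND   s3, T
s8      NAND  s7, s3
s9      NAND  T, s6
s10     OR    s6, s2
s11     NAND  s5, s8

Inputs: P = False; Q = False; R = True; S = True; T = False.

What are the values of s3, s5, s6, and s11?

s3 = False, s5 = False, s6 = True, s11 = True

s1 = Q NAND S = False NAND True = True
s2 = s1 NAND S = True NAND True = False
s3 = s1 AND S AND P = True AND True AND False = False
s5 = S NAND R = True NAND True = False
s6 = T NAND s2 = False NAND False = True
s7 = s3 AND T = False AND False = False
s8 = s7 NAND s3 = False NAND False = True
s11 = s5 NAND s8 = False NAND True = True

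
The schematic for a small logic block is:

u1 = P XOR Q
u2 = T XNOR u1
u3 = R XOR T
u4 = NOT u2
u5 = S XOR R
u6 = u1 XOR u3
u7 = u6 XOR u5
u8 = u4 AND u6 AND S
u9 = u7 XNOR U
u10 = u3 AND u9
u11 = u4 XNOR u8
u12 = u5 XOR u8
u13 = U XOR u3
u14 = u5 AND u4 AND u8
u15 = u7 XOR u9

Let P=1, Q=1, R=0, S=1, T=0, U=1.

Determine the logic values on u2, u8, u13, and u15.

u2 = 1  u8 = 0  u13 = 1  u15 = 0

u1 = P XOR Q = 1 XOR 1 = 0
u2 = T XNOR u1 = 0 XNOR 0 = 1
u3 = R XOR T = 0 XOR 0 = 0
u4 = NOT u2 = NOT 1 = 0
u5 = S XOR R = 1 XOR 0 = 1
u6 = u1 XOR u3 = 0 XOR 0 = 0
u7 = u6 XOR u5 = 0 XOR 1 = 1
u8 = u4 AND u6 AND S = 0 AND 0 AND 1 = 0
u9 = u7 XNOR U = 1 XNOR 1 = 1
u13 = U XOR u3 = 1 XOR 0 = 1
u15 = u7 XOR u9 = 1 XOR 1 = 0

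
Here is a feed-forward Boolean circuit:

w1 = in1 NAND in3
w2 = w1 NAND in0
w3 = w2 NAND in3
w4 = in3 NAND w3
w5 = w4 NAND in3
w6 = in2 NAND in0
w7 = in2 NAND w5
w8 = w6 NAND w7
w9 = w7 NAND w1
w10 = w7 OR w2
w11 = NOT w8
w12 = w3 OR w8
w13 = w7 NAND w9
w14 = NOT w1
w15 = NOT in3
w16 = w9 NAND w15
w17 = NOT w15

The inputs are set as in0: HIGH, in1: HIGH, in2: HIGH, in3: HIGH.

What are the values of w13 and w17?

w13 = LOW, w17 = HIGH

w1 = in1 NAND in3 = HIGH NAND HIGH = LOW
w2 = w1 NAND in0 = LOW NAND HIGH = HIGH
w3 = w2 NAND in3 = HIGH NAND HIGH = LOW
w4 = in3 NAND w3 = HIGH NAND LOW = HIGH
w5 = w4 NAND in3 = HIGH NAND HIGH = LOW
w7 = in2 NAND w5 = HIGH NAND LOW = HIGH
w9 = w7 NAND w1 = HIGH NAND LOW = HIGH
w13 = w7 NAND w9 = HIGH NAND HIGH = LOW
w15 = NOT in3 = NOT HIGH = LOW
w17 = NOT w15 = NOT LOW = HIGH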